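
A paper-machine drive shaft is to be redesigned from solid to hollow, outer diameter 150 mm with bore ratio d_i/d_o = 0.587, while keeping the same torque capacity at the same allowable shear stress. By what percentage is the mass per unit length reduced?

Equal τ_max and T ⇒ the solid shaft needs d_s³ = d_o³(1−k⁴), so d_s = 150·(1−0.587⁴)^(1/3) = 143.8 mm.
Area ratio A_h/A_s = d_o²(1−k²)/d_s² = (1−k²)/(1−k⁴)^(2/3) = 0.7131.
Mass saving = 1 − 0.7131 = 28.7 %.

28.7 %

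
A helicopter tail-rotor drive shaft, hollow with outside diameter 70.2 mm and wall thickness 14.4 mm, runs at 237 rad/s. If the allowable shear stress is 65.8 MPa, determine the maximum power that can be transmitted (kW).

J = π(d_o⁴ − d_i⁴)/32 = π(0.0702⁴ − 0.0414⁴)/32 = 2.096×10^-6 m⁴.
T_max = τ_allow·J/r = 6.58×10^7 × 2.096×10^-6 / 0.0351 = 3929 N·m.
ω = 237 rad/s, so P_max = T_max·ω = 9.312×10^5 W.

931 kW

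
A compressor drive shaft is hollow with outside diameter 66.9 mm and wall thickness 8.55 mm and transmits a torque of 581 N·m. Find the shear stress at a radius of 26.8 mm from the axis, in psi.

J = π(d_o⁴ − d_i⁴)/32 = π(0.0669⁴ − 0.0498⁴)/32 = 1.363×10^-6 m⁴.
Shear stress varies linearly with radius: τ = T·r/J = 581.0 × 0.0268 / 1.363×10^-6 = 1.143×10^7 Pa.

1660 psi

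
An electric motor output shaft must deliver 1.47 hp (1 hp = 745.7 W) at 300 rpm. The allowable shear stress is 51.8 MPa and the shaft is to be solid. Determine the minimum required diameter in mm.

ω = 2π·300/60 = 31.42 rad/s, so T = P/ω = 1.47×745.7 / 31.42 = 34.89 N·m.
For a solid shaft τ_max = 16T/(πd³), so d = (16T/(π τ_allow))^(1/3) = (16·34.89/(π·5.18×10^7))^(1/3) = 0.01508 m.

15.1 mm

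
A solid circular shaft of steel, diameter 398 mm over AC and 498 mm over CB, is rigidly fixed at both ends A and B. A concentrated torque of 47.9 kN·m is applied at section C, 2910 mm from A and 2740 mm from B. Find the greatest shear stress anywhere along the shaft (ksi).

Compatibility: T_A·a/J_AC = T_B·b/J_CB with T_A + T_B = T₀.
J_AC = 2.46×10^-3 m⁴, J_CB = 6.04×10^-3 m⁴, so T_A = T₀·(J_AC/a)/((J_AC/a)+(J_CB/b)) = 13290 N·m, T_B = 34610 N·m.
τ in each portion: τ_AC = 1.07×10^6 Pa, τ_CB = 1.43×10^6 Pa; maximum is in CB.
τ_max = T_CB·r/J = 34610·0.249/6.04×10^-3 = 1.427×10^6 Pa.

0.207 ksi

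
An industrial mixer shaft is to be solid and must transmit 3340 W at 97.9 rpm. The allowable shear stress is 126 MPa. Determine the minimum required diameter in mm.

23.6 mm

ω = 2π·97.9/60 = 10.25 rad/s, so T = P/ω = 3340 / 10.25 = 325.8 N·m.
For a solid shaft τ_max = 16T/(πd³), so d = (16T/(π τ_allow))^(1/3) = (16·325.8/(π·1.26×10^8))^(1/3) = 0.02361 m.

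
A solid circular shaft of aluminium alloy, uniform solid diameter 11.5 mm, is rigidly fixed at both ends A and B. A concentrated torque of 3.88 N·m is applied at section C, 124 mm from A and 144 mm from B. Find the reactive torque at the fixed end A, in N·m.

2.08 N·m

With uniform GJ and both ends fixed, compatibility θ_AC = θ_CB gives T_A·a = T_B·b, together with T_A + T_B = T₀.
T_A = T₀·b/(a+b) = 3.880·144/268.0 = 2.085 N·m; T_B = 1.795 N·m.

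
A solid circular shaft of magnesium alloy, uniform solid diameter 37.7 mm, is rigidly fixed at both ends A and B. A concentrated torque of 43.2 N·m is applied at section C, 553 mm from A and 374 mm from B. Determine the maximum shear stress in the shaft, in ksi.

With uniform GJ and both ends fixed, compatibility θ_AC = θ_CB gives T_A·a = T_B·b, together with T_A + T_B = T₀.
T_A = T₀·b/(a+b) = 43.20·374/927.0 = 17.43 N·m; T_B = 25.77 N·m.
τ in each portion: τ_AC = 1.66×10^6 Pa, τ_CB = 2.45×10^6 Pa; maximum is in CB.
τ_max = T_CB·r/J = 25.77·0.0189/1.98×10^-7 = 2.449×10^6 Pa.

0.355 ksi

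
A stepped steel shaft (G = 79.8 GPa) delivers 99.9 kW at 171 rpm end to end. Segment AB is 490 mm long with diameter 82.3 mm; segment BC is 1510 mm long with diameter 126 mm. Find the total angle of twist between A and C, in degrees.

ω = 2π·171/60 = 17.91 rad/s, so T = P/ω = 99.9×10³ / 17.91 = 5579 N·m.
J_AB = π(0.0823)⁴/32 = 4.50×10^-6 m⁴; J_BC = π(0.126)⁴/32 = 2.47×10^-5 m⁴.
θ = (T/G)·Σ L_i/J_i = (5579/79.8×10⁹)·(0.490/4.50×10^-6 + 1.51/2.47×10^-5) = 0.01187 rad.

0.680°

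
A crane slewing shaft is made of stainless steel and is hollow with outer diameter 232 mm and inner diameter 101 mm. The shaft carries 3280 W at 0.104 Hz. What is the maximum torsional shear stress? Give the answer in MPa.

2.12 MPa

ω = 2π·0.104 = 0.6535 rad/s, so T = P/ω = 3280 / 0.6535 = 5020 N·m.
J = π(d_o⁴ − d_i⁴)/32 = π(0.232⁴ − 0.101⁴)/32 = 2.742×10^-4 m⁴.
τ_max = T·r/J = 5020 × 0.116 / 2.742×10^-4 = 2.124×10^6 Pa.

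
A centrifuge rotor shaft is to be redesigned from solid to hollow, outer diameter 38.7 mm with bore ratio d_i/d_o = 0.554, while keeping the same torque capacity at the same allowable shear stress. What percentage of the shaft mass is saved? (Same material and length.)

26.0 %

Equal τ_max and T ⇒ the solid shaft needs d_s³ = d_o³(1−k⁴), so d_s = 38.7·(1−0.554⁴)^(1/3) = 37.44 mm.
Area ratio A_h/A_s = d_o²(1−k²)/d_s² = (1−k²)/(1−k⁴)^(2/3) = 0.7403.
Mass saving = 1 − 0.7403 = 26.0 %.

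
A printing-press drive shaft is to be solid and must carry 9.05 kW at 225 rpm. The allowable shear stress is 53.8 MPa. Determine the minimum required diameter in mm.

33.1 mm

ω = 2π·225/60 = 23.56 rad/s, so T = P/ω = 9.05×10³ / 23.56 = 384.1 N·m.
For a solid shaft τ_max = 16T/(πd³), so d = (16T/(π τ_allow))^(1/3) = (16·384.1/(π·5.38×10^7))^(1/3) = 0.03313 m.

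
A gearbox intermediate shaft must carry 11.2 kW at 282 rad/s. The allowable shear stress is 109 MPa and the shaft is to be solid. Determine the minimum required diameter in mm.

12.3 mm

ω = 282 rad/s, so T = P/ω = 11.2×10³ / 282.0 = 39.72 N·m.
For a solid shaft τ_max = 16T/(πd³), so d = (16T/(π τ_allow))^(1/3) = (16·39.72/(π·1.09×10^8))^(1/3) = 0.01229 m.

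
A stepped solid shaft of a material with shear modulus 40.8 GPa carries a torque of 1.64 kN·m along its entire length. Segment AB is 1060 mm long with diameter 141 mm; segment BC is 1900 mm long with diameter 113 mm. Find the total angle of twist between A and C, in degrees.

0.336°

J_AB = π(0.141)⁴/32 = 3.88×10^-5 m⁴; J_BC = π(0.113)⁴/32 = 1.60×10^-5 m⁴.
θ = (T/G)·Σ L_i/J_i = (1640/40.8×10⁹)·(1.06/3.88×10^-5 + 1.90/1.60×10^-5) = 5.869×10^-3 rad.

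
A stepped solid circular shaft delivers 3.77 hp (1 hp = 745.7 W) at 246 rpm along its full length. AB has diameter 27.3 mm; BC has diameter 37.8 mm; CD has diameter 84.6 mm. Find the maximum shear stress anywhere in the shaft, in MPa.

ω = 2π·246/60 = 25.76 rad/s, so T = P/ω = 3.77×745.7 / 25.76 = 109.1 N·m.
Under the same torque, τ_max = 16T/(πd³) is largest where d is smallest — segment AB (d = 27.3 mm).
τ_max = 16·109.1/(π·(0.0273)³) = 2.732×10^7 Pa.

27.3 MPa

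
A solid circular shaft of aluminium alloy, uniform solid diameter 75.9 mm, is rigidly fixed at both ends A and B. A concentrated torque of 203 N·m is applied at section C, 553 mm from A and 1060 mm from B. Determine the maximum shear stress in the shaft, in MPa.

1.55 MPa

With uniform GJ and both ends fixed, compatibility θ_AC = θ_CB gives T_A·a = T_B·b, together with T_A + T_B = T₀.
T_A = T₀·b/(a+b) = 203.0·1060/1613 = 133.4 N·m; T_B = 69.60 N·m.
τ in each portion: τ_AC = 1.55×10^6 Pa, τ_CB = 8.11×10^5 Pa; maximum is in AC.
τ_max = T_AC·r/J = 133.4·0.0380/3.26×10^-6 = 1.554×10^6 Pa.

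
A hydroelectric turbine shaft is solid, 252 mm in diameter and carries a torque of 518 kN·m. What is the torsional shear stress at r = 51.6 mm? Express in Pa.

6.75e7 Pa

J = πd⁴/32 = π(0.252)⁴/32 = 3.959×10^-4 m⁴.
Shear stress varies linearly with radius: τ = T·r/J = 518000 × 0.0516 / 3.959×10^-4 = 6.751×10^7 Pa.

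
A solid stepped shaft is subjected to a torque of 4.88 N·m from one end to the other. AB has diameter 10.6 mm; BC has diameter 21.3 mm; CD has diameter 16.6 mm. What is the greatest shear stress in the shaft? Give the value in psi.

3030 psi

Under the same torque, τ_max = 16T/(πd³) is largest where d is smallest — segment AB (d = 10.6 mm).
τ_max = 16·4.880/(π·(0.0106)³) = 2.087×10^7 Pa.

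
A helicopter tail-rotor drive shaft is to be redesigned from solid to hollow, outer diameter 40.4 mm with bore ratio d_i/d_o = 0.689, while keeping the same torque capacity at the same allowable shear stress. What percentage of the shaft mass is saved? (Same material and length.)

37.7 %

Equal τ_max and T ⇒ the solid shaft needs d_s³ = d_o³(1−k⁴), so d_s = 40.4·(1−0.689⁴)^(1/3) = 37.10 mm.
Area ratio A_h/A_s = d_o²(1−k²)/d_s² = (1−k²)/(1−k⁴)^(2/3) = 0.6228.
Mass saving = 1 − 0.6228 = 37.7 %.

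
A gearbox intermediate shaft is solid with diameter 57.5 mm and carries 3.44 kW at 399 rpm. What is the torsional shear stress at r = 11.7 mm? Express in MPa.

ω = 2π·399/60 = 41.78 rad/s, so T = P/ω = 3.44×10³ / 41.78 = 82.33 N·m.
J = πd⁴/32 = π(0.0575)⁴/32 = 1.073×10^-6 m⁴.
Shear stress varies linearly with radius: τ = T·r/J = 82.33 × 0.0117 / 1.073×10^-6 = 8.976×10^5 Pa.

0.898 MPa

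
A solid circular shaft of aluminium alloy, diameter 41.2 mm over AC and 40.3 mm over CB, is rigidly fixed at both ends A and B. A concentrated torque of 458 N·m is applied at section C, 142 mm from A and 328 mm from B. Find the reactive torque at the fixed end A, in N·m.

Compatibility: T_A·a/J_AC = T_B·b/J_CB with T_A + T_B = T₀.
J_AC = 2.83×10^-7 m⁴, J_CB = 2.59×10^-7 m⁴, so T_A = T₀·(J_AC/a)/((J_AC/a)+(J_CB/b)) = 328.0 N·m, T_B = 130.0 N·m.

328 N·m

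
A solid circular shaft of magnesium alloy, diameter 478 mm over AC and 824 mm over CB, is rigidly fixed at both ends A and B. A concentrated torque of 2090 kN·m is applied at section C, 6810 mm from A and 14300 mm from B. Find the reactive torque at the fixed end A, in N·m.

Compatibility: T_A·a/J_AC = T_B·b/J_CB with T_A + T_B = T₀.
J_AC = 5.13×10^-3 m⁴, J_CB = 0.0453 m⁴, so T_A = T₀·(J_AC/a)/((J_AC/a)+(J_CB/b)) = 401500 N·m, T_B = 1.688e6 N·m.

402000 N·m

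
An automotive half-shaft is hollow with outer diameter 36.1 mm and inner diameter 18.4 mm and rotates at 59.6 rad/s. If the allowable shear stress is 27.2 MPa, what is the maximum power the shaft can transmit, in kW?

J = π(d_o⁴ − d_i⁴)/32 = π(0.0361⁴ − 0.0184⁴)/32 = 1.555×10^-7 m⁴.
T_max = τ_allow·J/r = 2.72×10^7 × 1.555×10^-7 / 0.0181 = 234.3 N·m.
ω = 59.6 rad/s, so P_max = T_max·ω = 1.396×10^4 W.

14.0 kW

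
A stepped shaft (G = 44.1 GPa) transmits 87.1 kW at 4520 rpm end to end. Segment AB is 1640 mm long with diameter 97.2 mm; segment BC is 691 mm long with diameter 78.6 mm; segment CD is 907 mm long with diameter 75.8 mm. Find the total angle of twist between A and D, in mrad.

2.72 mrad

ω = 2π·4520/60 = 473.3 rad/s, so T = P/ω = 87.1×10³ / 473.3 = 184.0 N·m.
J_AB = π(0.0972)⁴/32 = 8.76×10^-6 m⁴; J_BC = π(0.0786)⁴/32 = 3.75×10^-6 m⁴; J_CD = π(0.0758)⁴/32 = 3.24×10^-6 m⁴.
θ = (T/G)·Σ L_i/J_i = (184.0/44.1×10⁹)·(1.64/8.76×10^-6 + 0.691/3.75×10^-6 + 0.907/3.24×10^-6) = 2.718×10^-3 rad.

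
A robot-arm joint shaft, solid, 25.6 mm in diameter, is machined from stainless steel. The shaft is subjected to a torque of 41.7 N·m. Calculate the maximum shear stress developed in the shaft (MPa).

J = πd⁴/32 = π(0.0256)⁴/32 = 4.217×10^-8 m⁴.
τ_max = T·r/J = 41.70 × 0.0128 / 4.217×10^-8 = 1.266×10^7 Pa.

12.7 MPa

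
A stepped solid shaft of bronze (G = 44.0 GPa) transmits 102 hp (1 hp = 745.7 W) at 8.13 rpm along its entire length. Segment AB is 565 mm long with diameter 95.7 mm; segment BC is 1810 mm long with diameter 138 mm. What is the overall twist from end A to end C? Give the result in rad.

ω = 2π·8.13/60 = 0.8514 rad/s, so T = P/ω = 102×745.7 / 0.8514 = 89340 N·m.
J_AB = π(0.0957)⁴/32 = 8.23×10^-6 m⁴; J_BC = π(0.138)⁴/32 = 3.56×10^-5 m⁴.
θ = (T/G)·Σ L_i/J_i = (89340/44.0×10⁹)·(0.565/8.23×10^-6 + 1.81/3.56×10^-5) = 0.2425 rad.

0.243 rad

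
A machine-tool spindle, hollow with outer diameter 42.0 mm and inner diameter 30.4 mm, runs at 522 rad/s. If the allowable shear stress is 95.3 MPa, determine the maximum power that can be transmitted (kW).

525 kW

J = π(d_o⁴ − d_i⁴)/32 = π(0.0420⁴ − 0.0304⁴)/32 = 2.216×10^-7 m⁴.
T_max = τ_allow·J/r = 9.53×10^7 × 2.216×10^-7 / 0.0210 = 1006 N·m.
ω = 522 rad/s, so P_max = T_max·ω = 5.250×10^5 W.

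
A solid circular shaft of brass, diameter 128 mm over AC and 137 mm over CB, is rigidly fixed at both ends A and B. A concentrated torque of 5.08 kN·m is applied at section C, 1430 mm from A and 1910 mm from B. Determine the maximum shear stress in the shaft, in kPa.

Compatibility: T_A·a/J_AC = T_B·b/J_CB with T_A + T_B = T₀.
J_AC = 2.64×10^-5 m⁴, J_CB = 3.46×10^-5 m⁴, so T_A = T₀·(J_AC/a)/((J_AC/a)+(J_CB/b)) = 2562 N·m, T_B = 2518 N·m.
τ in each portion: τ_AC = 6.22×10^6 Pa, τ_CB = 4.99×10^6 Pa; maximum is in AC.
τ_max = T_AC·r/J = 2562·0.0640/2.64×10^-5 = 6.223×10^6 Pa.

6220 kPa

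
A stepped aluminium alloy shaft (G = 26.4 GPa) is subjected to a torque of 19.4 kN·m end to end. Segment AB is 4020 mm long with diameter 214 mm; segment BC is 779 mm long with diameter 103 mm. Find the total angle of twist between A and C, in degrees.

3.79°

J_AB = π(0.214)⁴/32 = 2.06×10^-4 m⁴; J_BC = π(0.103)⁴/32 = 1.10×10^-5 m⁴.
θ = (T/G)·Σ L_i/J_i = (19400/26.4×10⁹)·(4.02/2.06×10^-4 + 0.779/1.10×10^-5) = 0.06615 rad.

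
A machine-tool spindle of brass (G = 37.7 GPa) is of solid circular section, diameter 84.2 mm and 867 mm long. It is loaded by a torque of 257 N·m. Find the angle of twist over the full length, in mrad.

J = πd⁴/32 = π(0.0842)⁴/32 = 4.935×10^-6 m⁴.
θ = T·L/(G·J) = 257.0 × 0.867 / (37.7×10⁹ × 4.935×10^-6) = 1.198×10^-3 rad.

1.20 mrad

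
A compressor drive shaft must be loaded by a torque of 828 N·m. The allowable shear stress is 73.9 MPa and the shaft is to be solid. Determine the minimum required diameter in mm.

For a solid shaft τ_max = 16T/(πd³), so d = (16T/(π τ_allow))^(1/3) = (16·828.0/(π·7.39×10^7))^(1/3) = 0.03850 m.

38.5 mm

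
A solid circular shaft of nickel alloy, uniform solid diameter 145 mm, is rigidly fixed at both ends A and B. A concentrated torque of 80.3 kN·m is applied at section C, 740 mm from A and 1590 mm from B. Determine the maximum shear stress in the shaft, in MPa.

With uniform GJ and both ends fixed, compatibility θ_AC = θ_CB gives T_A·a = T_B·b, together with T_A + T_B = T₀.
T_A = T₀·b/(a+b) = 80300·1590/2330 = 54800 N·m; T_B = 25500 N·m.
τ in each portion: τ_AC = 9.15×10^7 Pa, τ_CB = 4.26×10^7 Pa; maximum is in AC.
τ_max = T_AC·r/J = 54800·0.0725/4.34×10^-5 = 9.154×10^7 Pa.

91.5 MPa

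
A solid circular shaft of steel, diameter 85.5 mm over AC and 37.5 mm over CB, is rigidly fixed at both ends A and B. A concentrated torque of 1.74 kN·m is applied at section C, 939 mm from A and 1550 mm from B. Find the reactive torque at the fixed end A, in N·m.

Compatibility: T_A·a/J_AC = T_B·b/J_CB with T_A + T_B = T₀.
J_AC = 5.25×10^-6 m⁴, J_CB = 1.94×10^-7 m⁴, so T_A = T₀·(J_AC/a)/((J_AC/a)+(J_CB/b)) = 1702 N·m, T_B = 38.15 N·m.

1700 N·m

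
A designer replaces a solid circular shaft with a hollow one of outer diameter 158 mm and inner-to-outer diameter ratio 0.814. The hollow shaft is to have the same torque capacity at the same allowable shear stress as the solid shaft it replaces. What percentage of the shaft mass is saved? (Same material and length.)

Equal τ_max and T ⇒ the solid shaft needs d_s³ = d_o³(1−k⁴), so d_s = 158·(1−0.814⁴)^(1/3) = 130.3 mm.
Area ratio A_h/A_s = d_o²(1−k²)/d_s² = (1−k²)/(1−k⁴)^(2/3) = 0.4961.
Mass saving = 1 − 0.4961 = 50.4 %.

50.4 %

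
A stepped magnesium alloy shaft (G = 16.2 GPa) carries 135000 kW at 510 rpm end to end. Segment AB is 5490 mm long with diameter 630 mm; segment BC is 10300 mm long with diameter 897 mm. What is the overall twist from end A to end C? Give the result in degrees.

4.62°

ω = 2π·510/60 = 53.41 rad/s, so T = P/ω = 135000×10³ / 53.41 = 2.528e6 N·m.
J_AB = π(0.630)⁴/32 = 0.0155 m⁴; J_BC = π(0.897)⁴/32 = 0.0636 m⁴.
θ = (T/G)·Σ L_i/J_i = (2.528e6/16.2×10⁹)·(5.49/0.0155 + 10.3/0.0636) = 0.08068 rad.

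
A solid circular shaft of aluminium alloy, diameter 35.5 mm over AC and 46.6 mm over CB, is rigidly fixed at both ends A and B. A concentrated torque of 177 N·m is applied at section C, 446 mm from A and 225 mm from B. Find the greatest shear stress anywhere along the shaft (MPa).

Compatibility: T_A·a/J_AC = T_B·b/J_CB with T_A + T_B = T₀.
J_AC = 1.56×10^-7 m⁴, J_CB = 4.63×10^-7 m⁴, so T_A = T₀·(J_AC/a)/((J_AC/a)+(J_CB/b)) = 25.71 N·m, T_B = 151.3 N·m.
τ in each portion: τ_AC = 2.93×10^6 Pa, τ_CB = 7.61×10^6 Pa; maximum is in CB.
τ_max = T_CB·r/J = 151.3·0.0233/4.63×10^-7 = 7.614×10^6 Pa.

7.61 MPa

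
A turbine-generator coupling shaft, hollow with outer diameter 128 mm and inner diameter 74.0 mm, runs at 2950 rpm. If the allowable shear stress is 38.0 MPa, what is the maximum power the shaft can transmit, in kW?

J = π(d_o⁴ − d_i⁴)/32 = π(0.128⁴ − 0.0740⁴)/32 = 2.341×10^-5 m⁴.
T_max = τ_allow·J/r = 3.80×10^7 × 2.341×10^-5 / 0.0640 = 13900 N·m.
ω = 2π·2950/60 = 308.9 rad/s, so P_max = T_max·ω = 4.294×10^6 W.

4290 kW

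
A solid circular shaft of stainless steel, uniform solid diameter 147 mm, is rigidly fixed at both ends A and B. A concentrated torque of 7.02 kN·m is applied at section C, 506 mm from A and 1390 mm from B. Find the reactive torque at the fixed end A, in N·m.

With uniform GJ and both ends fixed, compatibility θ_AC = θ_CB gives T_A·a = T_B·b, together with T_A + T_B = T₀.
T_A = T₀·b/(a+b) = 7020·1390/1896 = 5147 N·m; T_B = 1873 N·m.

5150 N·m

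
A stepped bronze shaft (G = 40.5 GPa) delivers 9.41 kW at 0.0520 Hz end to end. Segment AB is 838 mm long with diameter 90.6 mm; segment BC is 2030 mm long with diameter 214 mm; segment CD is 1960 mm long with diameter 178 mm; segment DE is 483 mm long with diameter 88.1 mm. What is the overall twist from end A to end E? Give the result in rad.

ω = 2π·0.0520 = 0.3267 rad/s, so T = P/ω = 9.41×10³ / 0.3267 = 28800 N·m.
J_AB = π(0.0906)⁴/32 = 6.61×10^-6 m⁴; J_BC = π(0.214)⁴/32 = 2.06×10^-4 m⁴; J_CD = π(0.178)⁴/32 = 9.86×10^-5 m⁴; J_DE = π(0.0881)⁴/32 = 5.91×10^-6 m⁴.
θ = (T/G)·Σ L_i/J_i = (28800/40.5×10⁹)·(0.838/6.61×10^-6 + 2.03/2.06×10^-4 + 1.96/9.86×10^-5 + 0.483/5.91×10^-6) = 0.1693 rad.

0.169 rad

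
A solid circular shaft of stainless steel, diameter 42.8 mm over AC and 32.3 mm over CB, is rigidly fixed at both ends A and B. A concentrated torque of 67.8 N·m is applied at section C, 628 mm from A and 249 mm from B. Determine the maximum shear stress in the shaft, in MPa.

4.61 MPa

Compatibility: T_A·a/J_AC = T_B·b/J_CB with T_A + T_B = T₀.
J_AC = 3.29×10^-7 m⁴, J_CB = 1.07×10^-7 m⁴, so T_A = T₀·(J_AC/a)/((J_AC/a)+(J_CB/b)) = 37.29 N·m, T_B = 30.51 N·m.
τ in each portion: τ_AC = 2.42×10^6 Pa, τ_CB = 4.61×10^6 Pa; maximum is in CB.
τ_max = T_CB·r/J = 30.51·0.0161/1.07×10^-7 = 4.611×10^6 Pa.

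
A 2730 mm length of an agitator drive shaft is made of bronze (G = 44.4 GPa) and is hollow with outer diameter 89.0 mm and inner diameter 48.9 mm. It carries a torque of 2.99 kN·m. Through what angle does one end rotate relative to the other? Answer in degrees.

1.88°

J = π(d_o⁴ − d_i⁴)/32 = π(0.0890⁴ − 0.0489⁴)/32 = 5.598×10^-6 m⁴.
θ = T·L/(G·J) = 2990 × 2.73 / (44.4×10⁹ × 5.598×10^-6) = 0.03284 rad.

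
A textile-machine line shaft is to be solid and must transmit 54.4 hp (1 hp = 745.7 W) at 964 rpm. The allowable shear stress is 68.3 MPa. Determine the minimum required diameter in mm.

31.1 mm

ω = 2π·964/60 = 100.9 rad/s, so T = P/ω = 54.4×745.7 / 100.9 = 401.8 N·m.
For a solid shaft τ_max = 16T/(πd³), so d = (16T/(π τ_allow))^(1/3) = (16·401.8/(π·6.83×10^7))^(1/3) = 0.03106 m.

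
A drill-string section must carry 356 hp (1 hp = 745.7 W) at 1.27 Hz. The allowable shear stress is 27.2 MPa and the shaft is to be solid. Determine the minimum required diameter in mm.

184 mm

ω = 2π·1.27 = 7.980 rad/s, so T = P/ω = 356×745.7 / 7.980 = 33270 N·m.
For a solid shaft τ_max = 16T/(πd³), so d = (16T/(π τ_allow))^(1/3) = (16·33270/(π·2.72×10^7))^(1/3) = 0.1840 m.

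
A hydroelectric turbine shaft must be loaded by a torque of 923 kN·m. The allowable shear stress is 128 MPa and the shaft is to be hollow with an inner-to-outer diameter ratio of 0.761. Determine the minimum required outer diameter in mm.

381 mm

For a hollow shaft with d_i/d_o = 0.761: τ_max = 16T/(π d_o³ (1−k⁴)), so d_o = [16T/(π τ_allow (1−k⁴))]^(1/3) = [16·923000/(π·1.28×10^8·0.6646)]^(1/3) = 0.3809 m.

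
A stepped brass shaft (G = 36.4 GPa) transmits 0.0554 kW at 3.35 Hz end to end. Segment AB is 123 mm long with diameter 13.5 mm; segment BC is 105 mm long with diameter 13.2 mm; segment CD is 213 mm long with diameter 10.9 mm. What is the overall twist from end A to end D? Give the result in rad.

0.0164 rad

ω = 2π·3.35 = 21.05 rad/s, so T = P/ω = 0.0554×10³ / 21.05 = 2.632 N·m.
J_AB = π(0.0135)⁴/32 = 3.26×10^-9 m⁴; J_BC = π(0.0132)⁴/32 = 2.98×10^-9 m⁴; J_CD = π(0.0109)⁴/32 = 1.39×10^-9 m⁴.
θ = (T/G)·Σ L_i/J_i = (2.632/36.4×10⁹)·(0.123/3.26×10^-9 + 0.105/2.98×10^-9 + 0.213/1.39×10^-9) = 0.01639 rad.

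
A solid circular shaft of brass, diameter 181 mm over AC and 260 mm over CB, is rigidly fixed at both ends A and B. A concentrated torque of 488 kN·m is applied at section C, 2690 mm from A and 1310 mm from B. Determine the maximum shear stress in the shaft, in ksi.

18.4 ksi

Compatibility: T_A·a/J_AC = T_B·b/J_CB with T_A + T_B = T₀.
J_AC = 1.05×10^-4 m⁴, J_CB = 4.49×10^-4 m⁴, so T_A = T₀·(J_AC/a)/((J_AC/a)+(J_CB/b)) = 50090 N·m, T_B = 437900 N·m.
τ in each portion: τ_AC = 4.30×10^7 Pa, τ_CB = 1.27×10^8 Pa; maximum is in CB.
τ_max = T_CB·r/J = 437900·0.130/4.49×10^-4 = 1.269×10^8 Pa.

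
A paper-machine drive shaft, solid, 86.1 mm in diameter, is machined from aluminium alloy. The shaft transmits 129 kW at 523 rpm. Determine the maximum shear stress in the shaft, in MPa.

18.8 MPa

ω = 2π·523/60 = 54.77 rad/s, so T = P/ω = 129×10³ / 54.77 = 2355 N·m.
J = πd⁴/32 = π(0.0861)⁴/32 = 5.395×10^-6 m⁴.
τ_max = T·r/J = 2355 × 0.0430 / 5.395×10^-6 = 1.879×10^7 Pa.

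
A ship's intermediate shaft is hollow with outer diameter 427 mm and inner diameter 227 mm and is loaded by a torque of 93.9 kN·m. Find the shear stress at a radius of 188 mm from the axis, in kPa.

5880 kPa

J = π(d_o⁴ − d_i⁴)/32 = π(0.427⁴ − 0.227⁴)/32 = 3.003×10^-3 m⁴.
Shear stress varies linearly with radius: τ = T·r/J = 93900 × 0.188 / 3.003×10^-3 = 5.878×10^6 Pa.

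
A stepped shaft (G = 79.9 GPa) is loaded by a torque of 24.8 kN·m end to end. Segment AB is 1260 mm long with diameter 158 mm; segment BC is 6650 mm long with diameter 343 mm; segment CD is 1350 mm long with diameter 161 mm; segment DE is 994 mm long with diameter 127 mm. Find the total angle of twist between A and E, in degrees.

J_AB = π(0.158)⁴/32 = 6.12×10^-5 m⁴; J_BC = π(0.343)⁴/32 = 1.36×10^-3 m⁴; J_CD = π(0.161)⁴/32 = 6.60×10^-5 m⁴; J_DE = π(0.127)⁴/32 = 2.55×10^-5 m⁴.
θ = (T/G)·Σ L_i/J_i = (24800/79.9×10⁹)·(1.26/6.12×10^-5 + 6.65/1.36×10^-3 + 1.35/6.60×10^-5 + 0.994/2.55×10^-5) = 0.02634 rad.

1.51°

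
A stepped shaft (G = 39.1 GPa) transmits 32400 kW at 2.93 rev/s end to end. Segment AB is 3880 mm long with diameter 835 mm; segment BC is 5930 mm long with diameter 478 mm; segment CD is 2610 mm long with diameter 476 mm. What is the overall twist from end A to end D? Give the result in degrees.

4.53°

ω = 2π·2.93 = 18.41 rad/s, so T = P/ω = 32400×10³ / 18.41 = 1.760e6 N·m.
J_AB = π(0.835)⁴/32 = 0.0477 m⁴; J_BC = π(0.478)⁴/32 = 5.13×10^-3 m⁴; J_CD = π(0.476)⁴/32 = 5.04×10^-3 m⁴.
θ = (T/G)·Σ L_i/J_i = (1.760e6/39.1×10⁹)·(3.88/0.0477 + 5.93/5.13×10^-3 + 2.61/5.04×10^-3) = 0.07905 rad.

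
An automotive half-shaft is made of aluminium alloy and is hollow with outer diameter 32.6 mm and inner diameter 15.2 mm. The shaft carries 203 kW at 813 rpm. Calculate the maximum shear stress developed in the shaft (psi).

ω = 2π·813/60 = 85.14 rad/s, so T = P/ω = 203×10³ / 85.14 = 2384 N·m.
J = π(d_o⁴ − d_i⁴)/32 = π(0.0326⁴ − 0.0152⁴)/32 = 1.056×10^-7 m⁴.
τ_max = T·r/J = 2384 × 0.0163 / 1.056×10^-7 = 3.679×10^8 Pa.

53400 psi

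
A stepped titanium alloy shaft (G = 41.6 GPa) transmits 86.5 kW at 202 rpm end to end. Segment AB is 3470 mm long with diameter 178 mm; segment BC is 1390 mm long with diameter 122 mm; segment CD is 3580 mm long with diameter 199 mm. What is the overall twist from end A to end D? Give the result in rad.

0.0120 rad

ω = 2π·202/60 = 21.15 rad/s, so T = P/ω = 86.5×10³ / 21.15 = 4089 N·m.
J_AB = π(0.178)⁴/32 = 9.86×10^-5 m⁴; J_BC = π(0.122)⁴/32 = 2.17×10^-5 m⁴; J_CD = π(0.199)⁴/32 = 1.54×10^-4 m⁴.
θ = (T/G)·Σ L_i/J_i = (4089/41.6×10⁹)·(3.47/9.86×10^-5 + 1.39/2.17×10^-5 + 3.58/1.54×10^-4) = 0.01203 rad.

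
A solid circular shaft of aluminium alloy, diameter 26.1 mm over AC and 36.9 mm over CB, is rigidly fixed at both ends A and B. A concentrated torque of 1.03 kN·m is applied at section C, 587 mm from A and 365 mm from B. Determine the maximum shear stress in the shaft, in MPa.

90.3 MPa

Compatibility: T_A·a/J_AC = T_B·b/J_CB with T_A + T_B = T₀.
J_AC = 4.56×10^-8 m⁴, J_CB = 1.82×10^-7 m⁴, so T_A = T₀·(J_AC/a)/((J_AC/a)+(J_CB/b)) = 138.7 N·m, T_B = 891.3 N·m.
τ in each portion: τ_AC = 3.97×10^7 Pa, τ_CB = 9.03×10^7 Pa; maximum is in CB.
τ_max = T_CB·r/J = 891.3·0.0184/1.82×10^-7 = 9.035×10^7 Pa.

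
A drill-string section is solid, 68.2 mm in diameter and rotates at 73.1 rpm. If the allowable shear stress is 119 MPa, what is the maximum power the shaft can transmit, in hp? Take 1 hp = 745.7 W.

J = πd⁴/32 = π(0.0682)⁴/32 = 2.124×10^-6 m⁴.
T_max = τ_allow·J/r = 1.19×10^8 × 2.124×10^-6 / 0.0341 = 7412 N·m.
ω = 2π·73.1/60 = 7.655 rad/s, so P_max = T_max·ω = 5.674×10^4 W.

76.1 hp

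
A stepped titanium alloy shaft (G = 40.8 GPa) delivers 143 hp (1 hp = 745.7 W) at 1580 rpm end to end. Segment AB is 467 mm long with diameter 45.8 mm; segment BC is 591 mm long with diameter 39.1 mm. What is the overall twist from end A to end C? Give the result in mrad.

57.8 mrad

ω = 2π·1580/60 = 165.5 rad/s, so T = P/ω = 143×745.7 / 165.5 = 644.5 N·m.
J_AB = π(0.0458)⁴/32 = 4.32×10^-7 m⁴; J_BC = π(0.0391)⁴/32 = 2.29×10^-7 m⁴.
θ = (T/G)·Σ L_i/J_i = (644.5/40.8×10⁹)·(0.467/4.32×10^-7 + 0.591/2.29×10^-7) = 0.05776 rad.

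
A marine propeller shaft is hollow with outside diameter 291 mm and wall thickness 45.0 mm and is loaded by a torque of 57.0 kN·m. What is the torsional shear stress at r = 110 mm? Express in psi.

1670 psi

J = π(d_o⁴ − d_i⁴)/32 = π(0.291⁴ − 0.201⁴)/32 = 5.438×10^-4 m⁴.
Shear stress varies linearly with radius: τ = T·r/J = 57000 × 0.110 / 5.438×10^-4 = 1.153×10^7 Pa.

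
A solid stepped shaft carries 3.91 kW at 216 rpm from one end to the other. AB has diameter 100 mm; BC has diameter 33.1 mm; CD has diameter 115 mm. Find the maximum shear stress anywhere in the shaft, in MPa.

24.3 MPa

ω = 2π·216/60 = 22.62 rad/s, so T = P/ω = 3.91×10³ / 22.62 = 172.9 N·m.
Under the same torque, τ_max = 16T/(πd³) is largest where d is smallest — segment BC (d = 33.1 mm).
τ_max = 16·172.9/(π·(0.0331)³) = 2.428×10^7 Pa.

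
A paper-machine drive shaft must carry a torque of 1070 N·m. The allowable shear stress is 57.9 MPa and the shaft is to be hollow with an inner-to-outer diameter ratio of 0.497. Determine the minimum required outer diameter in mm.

46.5 mm

For a hollow shaft with d_i/d_o = 0.497: τ_max = 16T/(π d_o³ (1−k⁴)), so d_o = [16T/(π τ_allow (1−k⁴))]^(1/3) = [16·1070/(π·5.79×10^7·0.9390)]^(1/3) = 0.04645 m.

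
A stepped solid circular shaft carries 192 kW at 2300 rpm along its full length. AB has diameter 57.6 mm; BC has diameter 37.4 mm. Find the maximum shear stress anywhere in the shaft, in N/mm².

ω = 2π·2300/60 = 240.9 rad/s, so T = P/ω = 192×10³ / 240.9 = 797.2 N·m.
Under the same torque, τ_max = 16T/(πd³) is largest where d is smallest — segment BC (d = 37.4 mm).
τ_max = 16·797.2/(π·(0.0374)³) = 7.761×10^7 Pa.

77.6 N/mm²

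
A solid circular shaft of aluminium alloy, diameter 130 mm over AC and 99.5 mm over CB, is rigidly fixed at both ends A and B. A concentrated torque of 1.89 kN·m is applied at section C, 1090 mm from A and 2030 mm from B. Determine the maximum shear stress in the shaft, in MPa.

Compatibility: T_A·a/J_AC = T_B·b/J_CB with T_A + T_B = T₀.
J_AC = 2.80×10^-5 m⁴, J_CB = 9.62×10^-6 m⁴, so T_A = T₀·(J_AC/a)/((J_AC/a)+(J_CB/b)) = 1596 N·m, T_B = 294.1 N·m.
τ in each portion: τ_AC = 3.70×10^6 Pa, τ_CB = 1.52×10^6 Pa; maximum is in AC.
τ_max = T_AC·r/J = 1596·0.0650/2.80×10^-5 = 3.700×10^6 Pa.

3.70 MPa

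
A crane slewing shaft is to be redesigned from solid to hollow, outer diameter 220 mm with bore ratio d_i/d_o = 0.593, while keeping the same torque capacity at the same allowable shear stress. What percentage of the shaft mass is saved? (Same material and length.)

29.2 %

Equal τ_max and T ⇒ the solid shaft needs d_s³ = d_o³(1−k⁴), so d_s = 220·(1−0.593⁴)^(1/3) = 210.5 mm.
Area ratio A_h/A_s = d_o²(1−k²)/d_s² = (1−k²)/(1−k⁴)^(2/3) = 0.7080.
Mass saving = 1 − 0.7080 = 29.2 %.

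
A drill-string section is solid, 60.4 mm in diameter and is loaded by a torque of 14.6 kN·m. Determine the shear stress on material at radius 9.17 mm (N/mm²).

J = πd⁴/32 = π(0.0604)⁴/32 = 1.307×10^-6 m⁴.
Shear stress varies linearly with radius: τ = T·r/J = 14600 × 0.00917 / 1.307×10^-6 = 1.025×10^8 Pa.

102 N/mm²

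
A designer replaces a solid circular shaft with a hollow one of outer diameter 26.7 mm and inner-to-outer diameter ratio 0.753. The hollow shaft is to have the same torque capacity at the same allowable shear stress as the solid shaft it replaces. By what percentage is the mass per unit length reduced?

43.9 %

Equal τ_max and T ⇒ the solid shaft needs d_s³ = d_o³(1−k⁴), so d_s = 26.7·(1−0.753⁴)^(1/3) = 23.46 mm.
Area ratio A_h/A_s = d_o²(1−k²)/d_s² = (1−k²)/(1−k⁴)^(2/3) = 0.5608.
Mass saving = 1 − 0.5608 = 43.9 %.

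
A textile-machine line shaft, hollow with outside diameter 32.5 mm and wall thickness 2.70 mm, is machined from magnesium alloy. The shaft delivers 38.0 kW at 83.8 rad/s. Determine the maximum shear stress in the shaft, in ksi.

18.9 ksi

ω = 83.8 rad/s, so T = P/ω = 38.0×10³ / 83.80 = 453.5 N·m.
J = π(d_o⁴ − d_i⁴)/32 = π(0.0325⁴ − 0.0271⁴)/32 = 5.658×10^-8 m⁴.
τ_max = T·r/J = 453.5 × 0.0163 / 5.658×10^-8 = 1.302×10^8 Pa.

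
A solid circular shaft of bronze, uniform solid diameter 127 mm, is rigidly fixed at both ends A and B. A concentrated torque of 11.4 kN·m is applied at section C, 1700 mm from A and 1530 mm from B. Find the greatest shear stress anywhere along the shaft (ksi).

2.16 ksi

With uniform GJ and both ends fixed, compatibility θ_AC = θ_CB gives T_A·a = T_B·b, together with T_A + T_B = T₀.
T_A = T₀·b/(a+b) = 11400·1530/3230 = 5400 N·m; T_B = 6000 N·m.
τ in each portion: τ_AC = 1.34×10^7 Pa, τ_CB = 1.49×10^7 Pa; maximum is in CB.
τ_max = T_CB·r/J = 6000·0.0635/2.55×10^-5 = 1.492×10^7 Pa.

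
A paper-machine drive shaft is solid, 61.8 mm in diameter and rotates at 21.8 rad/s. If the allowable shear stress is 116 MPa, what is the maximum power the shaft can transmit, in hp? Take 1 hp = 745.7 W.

157 hp

J = πd⁴/32 = π(0.0618)⁴/32 = 1.432×10^-6 m⁴.
T_max = τ_allow·J/r = 1.16×10^8 × 1.432×10^-6 / 0.0309 = 5376 N·m.
ω = 21.8 rad/s, so P_max = T_max·ω = 1.172×10^5 W.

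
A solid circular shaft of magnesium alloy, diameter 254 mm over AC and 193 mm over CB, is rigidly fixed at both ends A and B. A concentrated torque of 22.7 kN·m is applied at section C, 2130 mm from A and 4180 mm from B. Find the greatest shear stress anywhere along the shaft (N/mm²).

6.03 N/mm²

Compatibility: T_A·a/J_AC = T_B·b/J_CB with T_A + T_B = T₀.
J_AC = 4.09×10^-4 m⁴, J_CB = 1.36×10^-4 m⁴, so T_A = T₀·(J_AC/a)/((J_AC/a)+(J_CB/b)) = 19400 N·m, T_B = 3296 N·m.
τ in each portion: τ_AC = 6.03×10^6 Pa, τ_CB = 2.34×10^6 Pa; maximum is in AC.
τ_max = T_AC·r/J = 19400·0.127/4.09×10^-4 = 6.031×10^6 Pa.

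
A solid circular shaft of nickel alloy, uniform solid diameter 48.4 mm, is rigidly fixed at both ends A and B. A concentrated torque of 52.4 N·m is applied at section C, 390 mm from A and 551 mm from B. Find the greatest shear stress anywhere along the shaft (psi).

200 psi

With uniform GJ and both ends fixed, compatibility θ_AC = θ_CB gives T_A·a = T_B·b, together with T_A + T_B = T₀.
T_A = T₀·b/(a+b) = 52.40·551/941.0 = 30.68 N·m; T_B = 21.72 N·m.
τ in each portion: τ_AC = 1.38×10^6 Pa, τ_CB = 9.76×10^5 Pa; maximum is in AC.
τ_max = T_AC·r/J = 30.68·0.0242/5.39×10^-7 = 1.378×10^6 Pa.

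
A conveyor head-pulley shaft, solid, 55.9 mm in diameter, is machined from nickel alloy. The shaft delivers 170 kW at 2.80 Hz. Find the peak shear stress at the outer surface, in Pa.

ω = 2π·2.80 = 17.59 rad/s, so T = P/ω = 170×10³ / 17.59 = 9663 N·m.
J = πd⁴/32 = π(0.0559)⁴/32 = 9.586×10^-7 m⁴.
τ_max = T·r/J = 9663 × 0.0279 / 9.586×10^-7 = 2.817×10^8 Pa.

2.82e8 Pa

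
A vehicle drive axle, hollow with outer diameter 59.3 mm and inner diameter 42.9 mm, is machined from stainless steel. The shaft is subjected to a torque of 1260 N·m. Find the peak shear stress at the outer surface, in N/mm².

42.4 N/mm²

J = π(d_o⁴ − d_i⁴)/32 = π(0.0593⁴ − 0.0429⁴)/32 = 8.815×10^-7 m⁴.
τ_max = T·r/J = 1260 × 0.0296 / 8.815×10^-7 = 4.238×10^7 Pa.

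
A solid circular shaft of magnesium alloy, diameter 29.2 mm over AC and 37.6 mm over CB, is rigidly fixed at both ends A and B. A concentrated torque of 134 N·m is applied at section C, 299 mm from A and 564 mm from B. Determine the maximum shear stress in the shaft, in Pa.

1.12e7 Pa

Compatibility: T_A·a/J_AC = T_B·b/J_CB with T_A + T_B = T₀.
J_AC = 7.14×10^-8 m⁴, J_CB = 1.96×10^-7 m⁴, so T_A = T₀·(J_AC/a)/((J_AC/a)+(J_CB/b)) = 54.53 N·m, T_B = 79.47 N·m.
τ in each portion: τ_AC = 1.12×10^7 Pa, τ_CB = 7.61×10^6 Pa; maximum is in AC.
τ_max = T_AC·r/J = 54.53·0.0146/7.14×10^-8 = 1.115×10^7 Pa.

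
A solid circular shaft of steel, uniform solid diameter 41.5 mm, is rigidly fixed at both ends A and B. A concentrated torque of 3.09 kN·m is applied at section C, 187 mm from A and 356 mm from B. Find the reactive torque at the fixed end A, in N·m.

2030 N·m

With uniform GJ and both ends fixed, compatibility θ_AC = θ_CB gives T_A·a = T_B·b, together with T_A + T_B = T₀.
T_A = T₀·b/(a+b) = 3090·356/543.0 = 2026 N·m; T_B = 1064 N·m.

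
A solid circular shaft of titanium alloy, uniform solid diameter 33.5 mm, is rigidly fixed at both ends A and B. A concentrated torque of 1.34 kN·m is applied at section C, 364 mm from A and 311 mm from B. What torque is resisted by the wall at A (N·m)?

617 N·m

With uniform GJ and both ends fixed, compatibility θ_AC = θ_CB gives T_A·a = T_B·b, together with T_A + T_B = T₀.
T_A = T₀·b/(a+b) = 1340·311/675.0 = 617.4 N·m; T_B = 722.6 N·m.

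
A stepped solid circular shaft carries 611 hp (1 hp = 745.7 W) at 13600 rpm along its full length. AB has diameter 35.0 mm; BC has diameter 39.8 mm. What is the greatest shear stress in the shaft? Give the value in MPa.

38.0 MPa

ω = 2π·13600/60 = 1424 rad/s, so T = P/ω = 611×745.7 / 1424 = 319.9 N·m.
Under the same torque, τ_max = 16T/(πd³) is largest where d is smallest — segment AB (d = 35.0 mm).
τ_max = 16·319.9/(π·(0.0350)³) = 3.800×10^7 Pa.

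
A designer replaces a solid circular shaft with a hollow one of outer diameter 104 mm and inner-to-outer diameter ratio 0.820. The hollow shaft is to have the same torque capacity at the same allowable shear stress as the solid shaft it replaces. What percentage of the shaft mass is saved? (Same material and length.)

Equal τ_max and T ⇒ the solid shaft needs d_s³ = d_o³(1−k⁴), so d_s = 104·(1−0.820⁴)^(1/3) = 85.10 mm.
Area ratio A_h/A_s = d_o²(1−k²)/d_s² = (1−k²)/(1−k⁴)^(2/3) = 0.4893.
Mass saving = 1 − 0.4893 = 51.1 %.

51.1 %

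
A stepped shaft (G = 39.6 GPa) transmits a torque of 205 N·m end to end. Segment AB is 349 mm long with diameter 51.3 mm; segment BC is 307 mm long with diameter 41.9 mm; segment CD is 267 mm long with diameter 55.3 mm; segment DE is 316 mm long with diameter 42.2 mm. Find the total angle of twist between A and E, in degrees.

J_AB = π(0.0513)⁴/32 = 6.80×10^-7 m⁴; J_BC = π(0.0419)⁴/32 = 3.03×10^-7 m⁴; J_CD = π(0.0553)⁴/32 = 9.18×10^-7 m⁴; J_DE = π(0.0422)⁴/32 = 3.11×10^-7 m⁴.
θ = (T/G)·Σ L_i/J_i = (205.0/39.6×10⁹)·(0.349/6.80×10^-7 + 0.307/3.03×10^-7 + 0.267/9.18×10^-7 + 0.316/3.11×10^-7) = 0.01467 rad.

0.840°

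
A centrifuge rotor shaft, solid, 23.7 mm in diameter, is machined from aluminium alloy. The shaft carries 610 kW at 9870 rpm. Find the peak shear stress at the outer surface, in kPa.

226000 kPa

ω = 2π·9870/60 = 1034 rad/s, so T = P/ω = 610×10³ / 1034 = 590.2 N·m.
J = πd⁴/32 = π(0.0237)⁴/32 = 3.097×10^-8 m⁴.
τ_max = T·r/J = 590.2 × 0.0118 / 3.097×10^-8 = 2.258×10^8 Pa.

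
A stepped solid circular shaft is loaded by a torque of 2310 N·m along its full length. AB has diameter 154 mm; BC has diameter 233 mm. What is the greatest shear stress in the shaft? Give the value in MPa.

Under the same torque, τ_max = 16T/(πd³) is largest where d is smallest — segment AB (d = 154 mm).
τ_max = 16·2310/(π·(0.154)³) = 3.221×10^6 Pa.

3.22 MPa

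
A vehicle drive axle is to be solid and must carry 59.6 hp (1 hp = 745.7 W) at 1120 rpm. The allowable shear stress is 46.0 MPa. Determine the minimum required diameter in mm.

34.7 mm

ω = 2π·1120/60 = 117.3 rad/s, so T = P/ω = 59.6×745.7 / 117.3 = 378.9 N·m.
For a solid shaft τ_max = 16T/(πd³), so d = (16T/(π τ_allow))^(1/3) = (16·378.9/(π·4.60×10^7))^(1/3) = 0.03475 m.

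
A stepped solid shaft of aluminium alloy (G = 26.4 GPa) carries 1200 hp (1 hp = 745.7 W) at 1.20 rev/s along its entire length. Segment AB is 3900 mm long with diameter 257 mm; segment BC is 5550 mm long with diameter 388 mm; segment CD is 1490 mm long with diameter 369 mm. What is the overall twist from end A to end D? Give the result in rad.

0.0558 rad

ω = 2π·1.20 = 7.540 rad/s, so T = P/ω = 1200×745.7 / 7.540 = 118700 N·m.
J_AB = π(0.257)⁴/32 = 4.28×10^-4 m⁴; J_BC = π(0.388)⁴/32 = 2.22×10^-3 m⁴; J_CD = π(0.369)⁴/32 = 1.82×10^-3 m⁴.
θ = (T/G)·Σ L_i/J_i = (118700/26.4×10⁹)·(3.90/4.28×10^-4 + 5.55/2.22×10^-3 + 1.49/1.82×10^-3) = 0.05583 rad.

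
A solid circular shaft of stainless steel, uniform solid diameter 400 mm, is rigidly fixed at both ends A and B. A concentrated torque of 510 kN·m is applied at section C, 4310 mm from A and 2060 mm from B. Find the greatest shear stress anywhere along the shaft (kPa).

With uniform GJ and both ends fixed, compatibility θ_AC = θ_CB gives T_A·a = T_B·b, together with T_A + T_B = T₀.
T_A = T₀·b/(a+b) = 510000·2060/6370 = 164900 N·m; T_B = 345100 N·m.
τ in each portion: τ_AC = 1.31×10^7 Pa, τ_CB = 2.75×10^7 Pa; maximum is in CB.
τ_max = T_CB·r/J = 345100·0.200/2.51×10^-3 = 2.746×10^7 Pa.

27500 kPa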